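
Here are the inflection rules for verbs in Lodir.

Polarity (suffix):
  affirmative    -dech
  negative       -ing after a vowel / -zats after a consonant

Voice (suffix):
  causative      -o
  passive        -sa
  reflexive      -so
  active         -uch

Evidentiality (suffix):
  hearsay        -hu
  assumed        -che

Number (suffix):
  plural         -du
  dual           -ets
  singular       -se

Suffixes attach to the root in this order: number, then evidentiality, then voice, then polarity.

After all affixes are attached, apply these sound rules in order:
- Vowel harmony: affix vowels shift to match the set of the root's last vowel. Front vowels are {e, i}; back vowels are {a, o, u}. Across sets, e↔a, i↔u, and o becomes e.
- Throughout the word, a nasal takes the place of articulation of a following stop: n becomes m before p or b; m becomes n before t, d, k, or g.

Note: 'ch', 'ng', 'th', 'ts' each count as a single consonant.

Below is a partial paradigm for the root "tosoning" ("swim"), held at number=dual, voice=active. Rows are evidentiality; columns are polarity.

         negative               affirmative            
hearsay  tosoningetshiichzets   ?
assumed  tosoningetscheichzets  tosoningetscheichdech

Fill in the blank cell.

Attach number dual -ets → tosoningets.
Attach evidentiality hearsay -hu → tosoningetshu.
Attach voice active -uch → tosoningetshuuch.
Attach polarity affirmative -dech → tosoningetshuuchdech.
Apply vowel harmony: tosoningetshuuchdech → tosoningetshiichdech.
Nasal assimilation: no change.

tosoningetshiichdech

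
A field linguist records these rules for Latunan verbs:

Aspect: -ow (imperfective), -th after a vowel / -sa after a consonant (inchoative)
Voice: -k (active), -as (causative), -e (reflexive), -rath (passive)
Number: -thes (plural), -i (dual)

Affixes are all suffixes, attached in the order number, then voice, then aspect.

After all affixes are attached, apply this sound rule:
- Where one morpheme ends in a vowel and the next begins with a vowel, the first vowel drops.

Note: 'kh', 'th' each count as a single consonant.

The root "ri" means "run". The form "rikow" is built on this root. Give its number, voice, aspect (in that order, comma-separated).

Segment: ri-i-k-ow.
number: -i → dual.
voice: -k → active.
aspect: -ow → imperfective.

dual, active, imperfective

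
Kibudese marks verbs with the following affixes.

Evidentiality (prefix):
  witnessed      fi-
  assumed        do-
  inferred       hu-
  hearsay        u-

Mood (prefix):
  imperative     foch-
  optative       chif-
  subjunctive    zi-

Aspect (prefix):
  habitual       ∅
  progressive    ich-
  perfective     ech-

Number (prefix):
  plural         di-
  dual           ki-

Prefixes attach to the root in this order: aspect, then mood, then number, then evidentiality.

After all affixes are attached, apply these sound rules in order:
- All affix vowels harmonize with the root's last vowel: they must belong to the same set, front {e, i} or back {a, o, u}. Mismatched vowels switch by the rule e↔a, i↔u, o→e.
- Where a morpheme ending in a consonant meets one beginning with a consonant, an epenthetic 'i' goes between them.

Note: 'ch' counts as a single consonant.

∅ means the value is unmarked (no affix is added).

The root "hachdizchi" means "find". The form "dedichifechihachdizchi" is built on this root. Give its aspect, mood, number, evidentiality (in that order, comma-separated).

perfective, optative, plural, assumed

Segment: do-di-chif-ech-hachdizchi.
aspect: ech- → perfective.
mood: chif- → optative.
number: di- → plural.
evidentiality: do- → assumed.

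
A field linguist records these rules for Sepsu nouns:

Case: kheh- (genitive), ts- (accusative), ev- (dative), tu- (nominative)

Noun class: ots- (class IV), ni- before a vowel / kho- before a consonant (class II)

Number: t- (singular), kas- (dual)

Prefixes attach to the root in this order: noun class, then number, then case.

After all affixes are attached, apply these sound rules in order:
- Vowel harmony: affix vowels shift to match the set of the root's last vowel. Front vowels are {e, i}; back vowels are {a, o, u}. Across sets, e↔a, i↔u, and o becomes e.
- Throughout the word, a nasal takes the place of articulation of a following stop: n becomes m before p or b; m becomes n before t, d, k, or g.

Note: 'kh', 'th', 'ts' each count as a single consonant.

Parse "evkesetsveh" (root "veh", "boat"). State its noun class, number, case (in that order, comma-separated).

class IV, dual, dative

Segment: ev-kas-ots-veh.
noun class: ots- → class IV.
number: kas- → dual.
case: ev- → dative.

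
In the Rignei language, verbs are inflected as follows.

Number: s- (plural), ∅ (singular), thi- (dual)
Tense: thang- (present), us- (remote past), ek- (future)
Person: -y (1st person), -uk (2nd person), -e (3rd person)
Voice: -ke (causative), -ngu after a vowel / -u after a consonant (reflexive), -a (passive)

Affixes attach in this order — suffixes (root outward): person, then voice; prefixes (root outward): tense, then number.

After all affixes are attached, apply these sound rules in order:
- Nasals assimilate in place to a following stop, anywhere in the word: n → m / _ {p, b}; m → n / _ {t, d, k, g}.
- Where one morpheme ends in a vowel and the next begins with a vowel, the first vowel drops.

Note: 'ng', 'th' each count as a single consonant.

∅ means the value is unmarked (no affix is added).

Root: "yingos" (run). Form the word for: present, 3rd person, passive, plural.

sthangyingosa

Attach person 3rd person -e → yingose.
Attach tense present thang- → thangyingose.
Attach number plural s- → sthangyingose.
Attach voice passive -a → sthangyingosea.
Nasal assimilation: no change.
Apply vowel deletion: sthangyingosea → sthangyingosa.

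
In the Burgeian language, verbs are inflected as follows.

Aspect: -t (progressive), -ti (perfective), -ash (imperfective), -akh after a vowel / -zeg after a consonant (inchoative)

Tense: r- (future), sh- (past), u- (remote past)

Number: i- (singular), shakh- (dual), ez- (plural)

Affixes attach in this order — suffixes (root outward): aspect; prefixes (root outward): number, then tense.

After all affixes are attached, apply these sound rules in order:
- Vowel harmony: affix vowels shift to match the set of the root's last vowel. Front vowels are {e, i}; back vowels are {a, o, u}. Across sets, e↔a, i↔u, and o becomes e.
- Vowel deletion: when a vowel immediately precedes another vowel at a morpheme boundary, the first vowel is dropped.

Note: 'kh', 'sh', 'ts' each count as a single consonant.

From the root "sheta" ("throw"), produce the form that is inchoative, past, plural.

Attach number plural ez- → ezsheta.
Attach tense past sh- → shezsheta.
Attach aspect inchoative -akh (after vowel 'a') → shezshetaakh.
Apply vowel harmony: shezshetaakh → shazshetaakh.
Apply vowel deletion: shazshetaakh → shazshetakh.

shazshetakh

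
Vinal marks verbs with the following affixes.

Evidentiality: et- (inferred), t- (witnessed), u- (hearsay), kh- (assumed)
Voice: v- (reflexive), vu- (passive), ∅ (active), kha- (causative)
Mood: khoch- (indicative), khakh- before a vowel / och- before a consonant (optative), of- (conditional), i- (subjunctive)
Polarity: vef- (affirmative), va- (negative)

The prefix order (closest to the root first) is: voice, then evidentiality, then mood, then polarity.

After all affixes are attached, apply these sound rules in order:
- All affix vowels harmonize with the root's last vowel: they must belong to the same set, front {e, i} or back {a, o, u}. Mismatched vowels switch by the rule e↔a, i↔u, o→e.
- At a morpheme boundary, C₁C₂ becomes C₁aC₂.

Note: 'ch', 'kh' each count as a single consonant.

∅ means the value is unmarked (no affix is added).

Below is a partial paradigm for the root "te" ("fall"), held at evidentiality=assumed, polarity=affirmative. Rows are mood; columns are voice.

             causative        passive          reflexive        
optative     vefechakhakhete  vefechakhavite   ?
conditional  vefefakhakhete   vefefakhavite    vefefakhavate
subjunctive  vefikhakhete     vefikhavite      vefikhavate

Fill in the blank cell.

Attach voice reflexive v- → vte.
Attach evidentiality assumed kh- → khvte.
Attach mood optative och- (before consonant 'kh') → ochkhvte.
Attach polarity affirmative vef- → vefochkhvte.
Apply vowel harmony: vefochkhvte → vefechkhvte.
Apply epenthesis: vefechkhvte → vefechakhavate.

vefechakhavate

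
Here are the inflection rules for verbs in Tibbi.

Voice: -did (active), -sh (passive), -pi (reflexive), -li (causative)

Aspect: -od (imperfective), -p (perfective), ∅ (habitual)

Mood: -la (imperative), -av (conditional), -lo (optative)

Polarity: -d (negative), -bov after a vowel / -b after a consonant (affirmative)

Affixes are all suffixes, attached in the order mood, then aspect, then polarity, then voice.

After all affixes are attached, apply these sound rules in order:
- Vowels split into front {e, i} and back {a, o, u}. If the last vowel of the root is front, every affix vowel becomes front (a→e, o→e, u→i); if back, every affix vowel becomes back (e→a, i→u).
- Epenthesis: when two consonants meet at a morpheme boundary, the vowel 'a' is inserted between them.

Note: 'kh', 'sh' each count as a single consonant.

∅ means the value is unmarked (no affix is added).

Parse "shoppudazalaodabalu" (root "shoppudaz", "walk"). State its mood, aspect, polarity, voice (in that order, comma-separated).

Segment: shoppudaz-la-od-b-li.
mood: -la → imperative.
aspect: -od → imperfective.
polarity: -bov/b → affirmative.
voice: -li → causative.

imperative, imperfective, affirmative, causative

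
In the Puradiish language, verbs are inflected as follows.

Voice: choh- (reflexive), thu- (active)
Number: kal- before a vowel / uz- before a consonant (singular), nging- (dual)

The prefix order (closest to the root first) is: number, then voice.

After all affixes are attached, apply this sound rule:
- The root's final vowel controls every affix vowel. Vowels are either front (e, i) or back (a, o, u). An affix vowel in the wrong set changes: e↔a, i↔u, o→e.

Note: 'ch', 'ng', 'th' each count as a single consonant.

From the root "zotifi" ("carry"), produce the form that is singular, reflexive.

Attach number singular uz- (before consonant 'z') → uzzotifi.
Attach voice reflexive choh- → chohuzzotifi.
Apply vowel harmony: chohuzzotifi → chehizzotifi.

chehizzotifi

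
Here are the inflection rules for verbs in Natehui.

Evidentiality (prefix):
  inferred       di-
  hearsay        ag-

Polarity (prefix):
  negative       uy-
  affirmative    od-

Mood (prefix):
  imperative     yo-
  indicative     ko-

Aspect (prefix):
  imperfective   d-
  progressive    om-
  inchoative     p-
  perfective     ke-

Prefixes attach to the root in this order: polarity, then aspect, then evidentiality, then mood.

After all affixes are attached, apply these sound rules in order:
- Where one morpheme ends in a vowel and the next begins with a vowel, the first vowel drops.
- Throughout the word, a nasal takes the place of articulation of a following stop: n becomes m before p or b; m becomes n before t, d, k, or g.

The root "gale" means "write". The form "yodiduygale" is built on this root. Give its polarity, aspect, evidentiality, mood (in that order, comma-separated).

Segment: yo-di-d-uy-gale.
polarity: uy- → negative.
aspect: d- → imperfective.
evidentiality: di- → inferred.
mood: yo- → imperative.

negative, imperfective, inferred, imperative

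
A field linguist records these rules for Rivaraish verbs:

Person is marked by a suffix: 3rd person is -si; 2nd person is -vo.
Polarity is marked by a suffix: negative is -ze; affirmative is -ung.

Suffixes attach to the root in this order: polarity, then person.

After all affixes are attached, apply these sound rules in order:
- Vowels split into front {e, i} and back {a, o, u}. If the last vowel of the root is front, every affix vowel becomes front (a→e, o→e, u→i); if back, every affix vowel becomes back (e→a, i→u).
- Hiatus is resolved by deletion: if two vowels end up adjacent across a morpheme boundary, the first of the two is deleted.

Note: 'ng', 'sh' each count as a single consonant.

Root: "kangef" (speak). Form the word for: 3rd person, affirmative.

kangefingsi

Attach polarity affirmative -ung → kangefung.
Attach person 3rd person -si → kangefungsi.
Apply vowel harmony: kangefungsi → kangefingsi.
Vowel deletion: no change.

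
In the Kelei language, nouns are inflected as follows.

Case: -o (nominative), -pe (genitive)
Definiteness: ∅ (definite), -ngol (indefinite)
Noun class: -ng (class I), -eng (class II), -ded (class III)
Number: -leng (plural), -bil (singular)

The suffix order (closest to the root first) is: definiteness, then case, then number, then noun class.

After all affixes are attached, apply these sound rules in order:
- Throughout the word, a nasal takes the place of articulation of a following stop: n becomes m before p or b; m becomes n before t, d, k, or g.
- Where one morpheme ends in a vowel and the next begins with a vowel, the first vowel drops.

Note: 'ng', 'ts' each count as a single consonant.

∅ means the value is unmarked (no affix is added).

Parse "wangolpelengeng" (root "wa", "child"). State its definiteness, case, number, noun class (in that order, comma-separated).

Segment: wa-ngol-pe-leng-eng.
definiteness: -ngol → indefinite.
case: -pe → genitive.
number: -leng → plural.
noun class: -eng → class II.

indefinite, genitive, plural, class II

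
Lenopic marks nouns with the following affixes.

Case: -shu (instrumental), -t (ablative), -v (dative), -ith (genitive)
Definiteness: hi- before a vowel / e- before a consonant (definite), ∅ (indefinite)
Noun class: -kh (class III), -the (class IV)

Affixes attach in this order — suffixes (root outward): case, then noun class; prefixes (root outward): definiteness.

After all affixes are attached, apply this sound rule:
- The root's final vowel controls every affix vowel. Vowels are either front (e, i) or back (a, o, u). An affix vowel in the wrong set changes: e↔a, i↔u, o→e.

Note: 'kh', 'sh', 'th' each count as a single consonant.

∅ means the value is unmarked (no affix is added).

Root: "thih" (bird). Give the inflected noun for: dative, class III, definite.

Attach case dative -v → thihv.
Attach definiteness definite e- (before consonant 'th') → ethihv.
Attach noun class class III -kh → ethihvkh.
Vowel harmony: no change.

ethihvkh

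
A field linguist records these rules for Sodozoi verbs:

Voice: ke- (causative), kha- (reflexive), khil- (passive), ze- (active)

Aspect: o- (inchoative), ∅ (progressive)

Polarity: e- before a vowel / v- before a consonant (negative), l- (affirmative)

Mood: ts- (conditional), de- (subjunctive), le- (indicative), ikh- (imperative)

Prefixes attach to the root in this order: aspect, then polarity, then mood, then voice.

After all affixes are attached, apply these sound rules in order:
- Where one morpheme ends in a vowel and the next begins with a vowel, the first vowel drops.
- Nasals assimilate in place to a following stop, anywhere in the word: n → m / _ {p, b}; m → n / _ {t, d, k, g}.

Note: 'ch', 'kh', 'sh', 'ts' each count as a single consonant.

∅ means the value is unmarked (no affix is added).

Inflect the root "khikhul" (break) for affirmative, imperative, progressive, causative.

kikhlkhikhul

aspect = progressive: zero marking, form stays khikhul.
Attach polarity affirmative l- → lkhikhul.
Attach mood imperative ikh- → ikhlkhikhul.
Attach voice causative ke- → keikhlkhikhul.
Apply vowel deletion: keikhlkhikhul → kikhlkhikhul.
Nasal assimilation: no change.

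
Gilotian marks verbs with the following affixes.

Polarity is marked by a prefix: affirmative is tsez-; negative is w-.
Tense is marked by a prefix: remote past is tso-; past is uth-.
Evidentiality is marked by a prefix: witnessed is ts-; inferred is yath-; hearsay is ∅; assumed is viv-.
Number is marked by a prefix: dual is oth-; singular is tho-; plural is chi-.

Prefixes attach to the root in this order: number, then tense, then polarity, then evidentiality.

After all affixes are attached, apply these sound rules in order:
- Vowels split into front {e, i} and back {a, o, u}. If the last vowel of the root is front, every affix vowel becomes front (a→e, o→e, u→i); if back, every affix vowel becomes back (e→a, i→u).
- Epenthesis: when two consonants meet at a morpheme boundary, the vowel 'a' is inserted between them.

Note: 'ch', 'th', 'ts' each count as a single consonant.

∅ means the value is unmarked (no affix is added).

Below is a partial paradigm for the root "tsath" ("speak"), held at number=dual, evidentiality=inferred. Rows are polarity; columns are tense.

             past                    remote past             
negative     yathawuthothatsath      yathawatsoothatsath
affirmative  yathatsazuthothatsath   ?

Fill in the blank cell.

yathatsazatsoothatsath

Attach number dual oth- → othtsath.
Attach tense remote past tso- → tsoothtsath.
Attach polarity affirmative tsez- → tseztsoothtsath.
Attach evidentiality inferred yath- → yathtseztsoothtsath.
Apply vowel harmony: yathtseztsoothtsath → yathtsaztsoothtsath.
Apply epenthesis: yathtsaztsoothtsath → yathatsazatsoothatsath.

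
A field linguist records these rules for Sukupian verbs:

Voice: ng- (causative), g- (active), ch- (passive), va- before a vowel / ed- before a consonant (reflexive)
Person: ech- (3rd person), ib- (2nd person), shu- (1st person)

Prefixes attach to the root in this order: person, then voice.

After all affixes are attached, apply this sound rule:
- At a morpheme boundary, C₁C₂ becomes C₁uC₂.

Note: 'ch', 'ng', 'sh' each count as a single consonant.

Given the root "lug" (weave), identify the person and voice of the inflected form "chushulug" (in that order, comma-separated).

Segment: ch-shu-lug.
person: shu- → 1st person.
voice: ch- → passive.

1st person, passive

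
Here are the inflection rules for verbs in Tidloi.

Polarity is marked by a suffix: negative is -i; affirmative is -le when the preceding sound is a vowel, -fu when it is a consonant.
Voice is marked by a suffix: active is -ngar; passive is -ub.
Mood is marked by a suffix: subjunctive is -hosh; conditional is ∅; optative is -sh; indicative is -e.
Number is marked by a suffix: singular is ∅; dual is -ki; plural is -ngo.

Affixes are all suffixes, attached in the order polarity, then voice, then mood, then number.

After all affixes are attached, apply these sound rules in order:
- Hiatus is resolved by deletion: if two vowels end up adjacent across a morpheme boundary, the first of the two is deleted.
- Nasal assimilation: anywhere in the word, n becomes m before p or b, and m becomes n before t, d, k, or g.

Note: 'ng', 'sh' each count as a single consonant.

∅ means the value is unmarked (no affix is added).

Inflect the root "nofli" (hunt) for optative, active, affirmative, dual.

noflilengarshki

Attach polarity affirmative -le (after vowel 'i') → noflile.
Attach voice active -ngar → noflilengar.
Attach mood optative -sh → noflilengarsh.
Attach number dual -ki → noflilengarshki.
Vowel deletion: no change.
Nasal assimilation: no change.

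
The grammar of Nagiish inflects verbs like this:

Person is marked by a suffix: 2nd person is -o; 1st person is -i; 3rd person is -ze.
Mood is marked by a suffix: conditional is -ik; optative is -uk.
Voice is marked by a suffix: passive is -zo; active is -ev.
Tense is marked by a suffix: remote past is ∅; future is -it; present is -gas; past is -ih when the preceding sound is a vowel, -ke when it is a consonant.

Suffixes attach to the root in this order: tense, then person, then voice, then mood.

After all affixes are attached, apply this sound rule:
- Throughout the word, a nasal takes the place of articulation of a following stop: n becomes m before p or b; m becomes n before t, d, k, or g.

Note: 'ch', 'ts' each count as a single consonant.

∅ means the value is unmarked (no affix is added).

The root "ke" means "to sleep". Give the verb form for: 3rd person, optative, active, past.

Attach tense past -ih (after vowel 'e') → keih.
Attach person 3rd person -ze → keihze.
Attach voice active -ev → keihzeev.
Attach mood optative -uk → keihzeevuk.
Nasal assimilation: no change.

keihzeevuk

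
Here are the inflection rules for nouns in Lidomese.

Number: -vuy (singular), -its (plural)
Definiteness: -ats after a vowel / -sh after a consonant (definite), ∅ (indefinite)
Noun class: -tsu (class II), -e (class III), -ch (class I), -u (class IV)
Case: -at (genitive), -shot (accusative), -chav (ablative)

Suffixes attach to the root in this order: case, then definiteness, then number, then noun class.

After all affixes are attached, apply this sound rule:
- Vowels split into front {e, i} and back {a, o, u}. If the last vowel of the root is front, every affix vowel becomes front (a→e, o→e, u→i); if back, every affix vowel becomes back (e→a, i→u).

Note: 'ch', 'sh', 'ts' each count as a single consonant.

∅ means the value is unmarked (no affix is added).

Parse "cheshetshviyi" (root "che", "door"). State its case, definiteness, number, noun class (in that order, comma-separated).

accusative, definite, singular, class IV

Segment: che-shot-sh-vuy-u.
case: -shot → accusative.
definiteness: -ats/sh → definite.
number: -vuy → singular.
noun class: -u → class IV.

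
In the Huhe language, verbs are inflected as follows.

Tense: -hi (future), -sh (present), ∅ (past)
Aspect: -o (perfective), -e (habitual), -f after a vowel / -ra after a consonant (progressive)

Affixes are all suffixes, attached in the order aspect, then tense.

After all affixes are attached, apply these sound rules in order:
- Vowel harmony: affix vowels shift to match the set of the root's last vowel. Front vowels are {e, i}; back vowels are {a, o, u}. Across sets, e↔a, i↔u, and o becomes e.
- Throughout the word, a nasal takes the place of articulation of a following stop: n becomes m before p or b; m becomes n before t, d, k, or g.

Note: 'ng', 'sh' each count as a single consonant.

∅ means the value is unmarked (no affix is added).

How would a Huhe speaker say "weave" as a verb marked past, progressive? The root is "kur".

kurra

Attach aspect progressive -ra (after consonant 'r') → kurra.
tense = past: zero marking, form stays kurra.
Vowel harmony: no change.
Nasal assimilation: no change.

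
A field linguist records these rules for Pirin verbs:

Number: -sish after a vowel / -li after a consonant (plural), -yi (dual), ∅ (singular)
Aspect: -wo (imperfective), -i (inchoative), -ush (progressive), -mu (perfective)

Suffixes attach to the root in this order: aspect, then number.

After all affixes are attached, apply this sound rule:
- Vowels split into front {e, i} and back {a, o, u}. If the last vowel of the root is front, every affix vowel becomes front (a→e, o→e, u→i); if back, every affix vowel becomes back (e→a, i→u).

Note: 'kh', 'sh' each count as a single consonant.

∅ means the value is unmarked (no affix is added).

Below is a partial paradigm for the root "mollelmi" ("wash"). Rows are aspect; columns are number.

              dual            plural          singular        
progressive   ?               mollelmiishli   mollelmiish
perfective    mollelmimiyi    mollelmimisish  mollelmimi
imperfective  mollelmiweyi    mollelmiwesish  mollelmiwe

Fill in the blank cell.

mollelmiishyi

Attach aspect progressive -ush → mollelmiush.
Attach number dual -yi → mollelmiushyi.
Apply vowel harmony: mollelmiushyi → mollelmiishyi.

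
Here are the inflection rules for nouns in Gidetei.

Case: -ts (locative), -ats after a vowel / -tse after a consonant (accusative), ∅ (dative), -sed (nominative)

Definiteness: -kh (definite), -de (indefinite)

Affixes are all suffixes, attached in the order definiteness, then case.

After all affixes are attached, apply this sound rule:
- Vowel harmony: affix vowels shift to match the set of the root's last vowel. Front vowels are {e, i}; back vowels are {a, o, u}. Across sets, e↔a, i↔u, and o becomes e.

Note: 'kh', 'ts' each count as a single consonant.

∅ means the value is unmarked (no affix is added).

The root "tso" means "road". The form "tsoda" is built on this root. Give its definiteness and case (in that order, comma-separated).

indefinite, dative

Segment: tso-de.
definiteness: -de → indefinite.
case: ∅ → dative.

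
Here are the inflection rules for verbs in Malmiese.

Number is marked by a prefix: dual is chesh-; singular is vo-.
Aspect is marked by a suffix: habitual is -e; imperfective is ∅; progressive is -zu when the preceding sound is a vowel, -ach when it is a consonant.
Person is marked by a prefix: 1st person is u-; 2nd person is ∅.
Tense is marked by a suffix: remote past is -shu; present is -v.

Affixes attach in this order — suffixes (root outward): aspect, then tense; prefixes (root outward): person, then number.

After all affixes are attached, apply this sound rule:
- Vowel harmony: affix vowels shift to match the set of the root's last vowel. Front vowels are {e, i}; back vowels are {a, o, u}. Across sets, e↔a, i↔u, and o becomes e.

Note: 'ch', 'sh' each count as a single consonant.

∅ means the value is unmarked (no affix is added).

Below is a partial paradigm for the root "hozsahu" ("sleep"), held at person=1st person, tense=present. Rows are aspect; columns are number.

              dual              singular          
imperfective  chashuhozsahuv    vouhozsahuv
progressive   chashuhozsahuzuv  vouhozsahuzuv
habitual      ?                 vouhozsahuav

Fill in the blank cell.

Attach person 1st person u- → uhozsahu.
Attach aspect habitual -e → uhozsahue.
Attach tense present -v → uhozsahuev.
Attach number dual chesh- → cheshuhozsahuev.
Apply vowel harmony: cheshuhozsahuev → chashuhozsahuav.

chashuhozsahuav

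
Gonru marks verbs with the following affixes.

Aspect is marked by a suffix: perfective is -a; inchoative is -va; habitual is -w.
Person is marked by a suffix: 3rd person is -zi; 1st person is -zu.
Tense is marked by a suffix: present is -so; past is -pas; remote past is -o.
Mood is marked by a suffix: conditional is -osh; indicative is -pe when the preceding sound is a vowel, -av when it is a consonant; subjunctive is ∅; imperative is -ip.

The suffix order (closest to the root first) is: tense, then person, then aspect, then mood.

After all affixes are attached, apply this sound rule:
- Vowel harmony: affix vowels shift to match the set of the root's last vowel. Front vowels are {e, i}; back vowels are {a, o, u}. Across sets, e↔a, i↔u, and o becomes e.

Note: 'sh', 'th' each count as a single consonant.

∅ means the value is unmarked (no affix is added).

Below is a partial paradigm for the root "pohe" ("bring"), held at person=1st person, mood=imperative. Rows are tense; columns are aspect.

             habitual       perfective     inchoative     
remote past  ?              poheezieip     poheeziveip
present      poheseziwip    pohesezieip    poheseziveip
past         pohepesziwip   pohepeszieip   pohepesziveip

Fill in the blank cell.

poheeziwip

Attach tense remote past -o → poheo.
Attach person 1st person -zu → poheozu.
Attach aspect habitual -w → poheozuw.
Attach mood imperative -ip → poheozuwip.
Apply vowel harmony: poheozuwip → poheeziwip.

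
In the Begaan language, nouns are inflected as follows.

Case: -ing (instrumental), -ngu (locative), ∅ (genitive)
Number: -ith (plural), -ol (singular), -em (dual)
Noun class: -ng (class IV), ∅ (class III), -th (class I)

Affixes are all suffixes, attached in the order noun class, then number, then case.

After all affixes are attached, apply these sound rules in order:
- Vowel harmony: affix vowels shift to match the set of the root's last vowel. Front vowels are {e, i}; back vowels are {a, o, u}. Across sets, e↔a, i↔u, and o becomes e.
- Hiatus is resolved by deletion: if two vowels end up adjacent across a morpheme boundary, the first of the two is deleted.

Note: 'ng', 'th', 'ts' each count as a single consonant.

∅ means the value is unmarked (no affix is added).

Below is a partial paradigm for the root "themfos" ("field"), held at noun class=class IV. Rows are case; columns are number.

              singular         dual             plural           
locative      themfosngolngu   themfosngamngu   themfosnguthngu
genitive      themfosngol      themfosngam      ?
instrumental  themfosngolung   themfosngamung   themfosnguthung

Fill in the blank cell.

Attach noun class class IV -ng → themfosng.
Attach number plural -ith → themfosngith.
case = genitive: zero marking, form stays themfosngith.
Apply vowel harmony: themfosngith → themfosnguth.
Vowel deletion: no change.

themfosnguth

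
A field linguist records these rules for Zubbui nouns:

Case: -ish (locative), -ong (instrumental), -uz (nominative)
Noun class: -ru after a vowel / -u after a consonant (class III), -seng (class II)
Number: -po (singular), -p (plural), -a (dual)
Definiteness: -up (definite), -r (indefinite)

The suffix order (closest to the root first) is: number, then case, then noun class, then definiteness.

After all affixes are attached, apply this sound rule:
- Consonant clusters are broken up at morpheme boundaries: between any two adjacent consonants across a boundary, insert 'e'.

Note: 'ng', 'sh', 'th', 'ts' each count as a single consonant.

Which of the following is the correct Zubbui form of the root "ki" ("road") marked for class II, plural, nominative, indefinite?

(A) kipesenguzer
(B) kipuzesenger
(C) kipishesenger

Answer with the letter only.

Attach number plural -p → kip.
Attach case nominative -uz → kipuz.
Attach noun class class II -seng → kipuzseng.
Attach definiteness indefinite -r → kipuzsengr.
Apply epenthesis: kipuzsengr → kipuzesenger.
So the correct form is kipuzesenger, option (B).
(A) kipesenguzer is wrong: it has the affixes in the wrong order.
(C) kipishesenger is wrong: it uses locative instead of nominative for case.

B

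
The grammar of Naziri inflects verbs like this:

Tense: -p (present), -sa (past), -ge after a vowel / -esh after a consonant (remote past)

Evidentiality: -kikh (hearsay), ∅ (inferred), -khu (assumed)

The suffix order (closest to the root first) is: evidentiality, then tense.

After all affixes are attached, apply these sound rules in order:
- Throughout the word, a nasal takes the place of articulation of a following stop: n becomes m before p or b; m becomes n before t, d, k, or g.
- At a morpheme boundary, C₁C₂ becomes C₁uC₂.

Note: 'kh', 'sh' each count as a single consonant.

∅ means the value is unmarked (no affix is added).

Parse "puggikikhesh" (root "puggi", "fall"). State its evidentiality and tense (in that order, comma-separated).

hearsay, remote past

Segment: puggi-kikh-esh.
evidentiality: -kikh → hearsay.
tense: -ge/esh → remote past.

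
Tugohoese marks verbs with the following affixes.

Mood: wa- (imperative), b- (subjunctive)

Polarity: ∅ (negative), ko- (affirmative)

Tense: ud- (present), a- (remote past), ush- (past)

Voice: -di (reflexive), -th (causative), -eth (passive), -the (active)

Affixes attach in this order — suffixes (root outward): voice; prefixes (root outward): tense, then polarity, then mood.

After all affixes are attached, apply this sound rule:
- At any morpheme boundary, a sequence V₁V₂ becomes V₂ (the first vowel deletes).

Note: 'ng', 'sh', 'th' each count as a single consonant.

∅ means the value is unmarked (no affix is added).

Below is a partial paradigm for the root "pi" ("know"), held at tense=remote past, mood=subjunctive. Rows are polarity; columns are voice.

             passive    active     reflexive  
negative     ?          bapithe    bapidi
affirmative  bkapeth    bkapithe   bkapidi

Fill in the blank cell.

bapeth

Attach voice passive -eth → pieth.
Attach tense remote past a- → apieth.
polarity = negative: zero marking, form stays apieth.
Attach mood subjunctive b- → bapieth.
Apply vowel deletion: bapieth → bapeth.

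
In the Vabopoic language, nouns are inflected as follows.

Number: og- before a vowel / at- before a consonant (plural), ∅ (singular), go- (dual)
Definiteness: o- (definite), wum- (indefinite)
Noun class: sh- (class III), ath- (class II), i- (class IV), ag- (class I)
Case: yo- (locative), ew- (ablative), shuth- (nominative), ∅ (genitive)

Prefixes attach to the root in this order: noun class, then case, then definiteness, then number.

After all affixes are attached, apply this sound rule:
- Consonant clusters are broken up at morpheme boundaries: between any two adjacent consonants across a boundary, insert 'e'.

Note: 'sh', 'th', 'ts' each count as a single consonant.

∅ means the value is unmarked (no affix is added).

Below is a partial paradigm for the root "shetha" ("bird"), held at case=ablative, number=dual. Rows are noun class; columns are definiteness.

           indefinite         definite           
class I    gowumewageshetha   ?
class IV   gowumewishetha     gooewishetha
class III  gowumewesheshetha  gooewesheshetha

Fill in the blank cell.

Attach noun class class I ag- → agshetha.
Attach case ablative ew- → ewagshetha.
Attach definiteness definite o- → oewagshetha.
Attach number dual go- → gooewagshetha.
Apply epenthesis: gooewagshetha → gooewageshetha.

gooewageshetha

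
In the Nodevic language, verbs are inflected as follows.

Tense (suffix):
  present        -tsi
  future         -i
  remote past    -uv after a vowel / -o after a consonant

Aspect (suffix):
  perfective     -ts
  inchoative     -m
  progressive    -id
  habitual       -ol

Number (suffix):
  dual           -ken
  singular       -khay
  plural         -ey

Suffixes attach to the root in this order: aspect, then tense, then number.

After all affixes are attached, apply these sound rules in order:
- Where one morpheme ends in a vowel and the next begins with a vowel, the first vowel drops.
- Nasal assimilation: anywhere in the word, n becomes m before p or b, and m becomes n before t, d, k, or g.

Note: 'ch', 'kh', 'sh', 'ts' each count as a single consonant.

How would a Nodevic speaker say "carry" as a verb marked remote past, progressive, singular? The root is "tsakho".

tsakhidokhay

Attach aspect progressive -id → tsakhoid.
Attach tense remote past -o (after consonant 'd') → tsakhoido.
Attach number singular -khay → tsakhoidokhay.
Apply vowel deletion: tsakhoidokhay → tsakhidokhay.
Nasal assimilation: no change.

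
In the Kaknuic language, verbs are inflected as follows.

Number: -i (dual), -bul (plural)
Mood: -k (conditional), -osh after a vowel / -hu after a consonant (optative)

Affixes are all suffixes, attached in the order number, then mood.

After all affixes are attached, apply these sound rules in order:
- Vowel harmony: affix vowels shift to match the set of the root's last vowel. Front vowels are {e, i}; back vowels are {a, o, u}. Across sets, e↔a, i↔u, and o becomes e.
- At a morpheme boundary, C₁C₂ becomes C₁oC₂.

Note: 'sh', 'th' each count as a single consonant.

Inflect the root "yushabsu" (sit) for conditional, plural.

yushabsubulok

Attach number plural -bul → yushabsubul.
Attach mood conditional -k → yushabsubulk.
Vowel harmony: no change.
Apply epenthesis: yushabsubulk → yushabsubulok.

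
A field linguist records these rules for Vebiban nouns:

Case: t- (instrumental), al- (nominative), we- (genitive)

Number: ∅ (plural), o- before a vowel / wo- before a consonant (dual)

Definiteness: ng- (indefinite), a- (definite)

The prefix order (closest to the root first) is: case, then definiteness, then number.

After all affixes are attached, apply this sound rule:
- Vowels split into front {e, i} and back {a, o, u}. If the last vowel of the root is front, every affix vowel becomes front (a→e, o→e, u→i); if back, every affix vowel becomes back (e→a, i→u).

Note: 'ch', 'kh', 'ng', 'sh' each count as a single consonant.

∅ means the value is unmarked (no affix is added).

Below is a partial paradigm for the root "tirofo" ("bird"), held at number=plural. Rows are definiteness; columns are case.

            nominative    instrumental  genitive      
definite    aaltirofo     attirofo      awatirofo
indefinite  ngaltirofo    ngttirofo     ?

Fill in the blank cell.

Attach case genitive we- → wetirofo.
Attach definiteness indefinite ng- → ngwetirofo.
number = plural: zero marking, form stays ngwetirofo.
Apply vowel harmony: ngwetirofo → ngwatirofo.

ngwatirofo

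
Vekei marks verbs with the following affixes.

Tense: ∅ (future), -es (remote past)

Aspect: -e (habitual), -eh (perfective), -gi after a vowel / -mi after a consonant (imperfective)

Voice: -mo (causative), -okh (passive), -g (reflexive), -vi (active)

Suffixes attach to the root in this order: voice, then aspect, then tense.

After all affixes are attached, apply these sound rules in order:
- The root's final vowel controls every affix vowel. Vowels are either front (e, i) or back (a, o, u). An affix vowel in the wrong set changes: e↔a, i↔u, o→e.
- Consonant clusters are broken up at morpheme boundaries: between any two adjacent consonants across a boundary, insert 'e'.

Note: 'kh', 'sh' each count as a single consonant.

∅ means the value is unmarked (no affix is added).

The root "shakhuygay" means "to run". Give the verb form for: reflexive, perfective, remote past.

Attach voice reflexive -g → shakhuygayg.
Attach aspect perfective -eh → shakhuygaygeh.
Attach tense remote past -es → shakhuygaygehes.
Apply vowel harmony: shakhuygaygehes → shakhuygaygahas.
Apply epenthesis: shakhuygaygahas → shakhuygayegahas.

shakhuygayegahas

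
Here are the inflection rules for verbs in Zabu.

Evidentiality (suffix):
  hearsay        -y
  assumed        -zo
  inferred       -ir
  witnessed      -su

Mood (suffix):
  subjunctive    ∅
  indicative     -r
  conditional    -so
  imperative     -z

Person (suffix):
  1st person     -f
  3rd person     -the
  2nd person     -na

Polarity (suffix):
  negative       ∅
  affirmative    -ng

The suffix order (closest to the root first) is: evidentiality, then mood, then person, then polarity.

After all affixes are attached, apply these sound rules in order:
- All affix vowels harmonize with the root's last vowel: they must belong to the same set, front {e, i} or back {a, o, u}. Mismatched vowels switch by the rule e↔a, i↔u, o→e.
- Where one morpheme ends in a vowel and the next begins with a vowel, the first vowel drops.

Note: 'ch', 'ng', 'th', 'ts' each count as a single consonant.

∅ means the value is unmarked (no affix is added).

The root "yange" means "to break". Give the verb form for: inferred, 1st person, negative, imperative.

yangirzf

Attach evidentiality inferred -ir → yangeir.
Attach mood imperative -z → yangeirz.
Attach person 1st person -f → yangeirzf.
polarity = negative: zero marking, form stays yangeirzf.
Vowel harmony: no change.
Apply vowel deletion: yangeirzf → yangirzf.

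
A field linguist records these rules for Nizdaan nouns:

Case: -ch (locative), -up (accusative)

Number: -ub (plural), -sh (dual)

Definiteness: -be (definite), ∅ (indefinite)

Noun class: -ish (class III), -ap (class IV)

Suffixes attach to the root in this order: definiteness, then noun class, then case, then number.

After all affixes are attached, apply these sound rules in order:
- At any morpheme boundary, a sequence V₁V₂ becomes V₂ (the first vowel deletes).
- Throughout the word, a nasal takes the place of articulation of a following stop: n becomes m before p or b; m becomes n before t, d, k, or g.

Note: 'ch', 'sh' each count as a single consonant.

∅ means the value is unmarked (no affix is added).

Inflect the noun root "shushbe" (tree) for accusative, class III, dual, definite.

shushbebishupsh

Attach definiteness definite -be → shushbebe.
Attach noun class class III -ish → shushbebeish.
Attach case accusative -up → shushbebeishup.
Attach number dual -sh → shushbebeishupsh.
Apply vowel deletion: shushbebeishupsh → shushbebishupsh.
Nasal assimilation: no change.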